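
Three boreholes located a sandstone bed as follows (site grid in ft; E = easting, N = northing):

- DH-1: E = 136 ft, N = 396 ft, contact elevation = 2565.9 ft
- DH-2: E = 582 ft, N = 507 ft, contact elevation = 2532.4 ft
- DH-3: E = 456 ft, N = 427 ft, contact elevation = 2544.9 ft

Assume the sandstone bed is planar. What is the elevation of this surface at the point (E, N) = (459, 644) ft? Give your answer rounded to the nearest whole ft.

2531 ft

Let the plane be z = a·E + b·N + c.
DH-2−DH-1: 446a + 111b = −33.5;  DH-3−DH-1: 320a + 31b = −21.
Solving gives a = −0.05958, b = −0.06241.
Then c = 2565.9 − a·136 − b·396 = 2598.72.
At (459, 644): z = −27.3 − 40.2 + 2598.72 = 2531.2 ft.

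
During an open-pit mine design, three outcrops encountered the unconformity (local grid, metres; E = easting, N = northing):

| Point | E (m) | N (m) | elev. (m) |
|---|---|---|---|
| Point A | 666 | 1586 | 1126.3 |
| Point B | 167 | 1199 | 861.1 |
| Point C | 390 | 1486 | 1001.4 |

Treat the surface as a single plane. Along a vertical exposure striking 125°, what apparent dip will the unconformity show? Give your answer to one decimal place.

11.6°

Two edge vectors: Point A→Point B = (-499, -387, -265.2), Point A→Point C = (-276, -100, -124.9).
Normal n = (Point A→Point B) × (Point A→Point C) = (21816.3, 10870.1, -56912).
So ∂z/∂E = −n_x/n_z = 0.38333 and ∂z/∂N = −n_y/n_z = 0.19100.
Unit vector along 125° is (sin 125°, cos 125°) = (0.8192, -0.5736).
Slope in that direction = a·(0.8192) + b·(-0.5736) = 0.20446.
Apparent dip = arctan|0.20446| = 11.6° (true dip is 23.2°, so apparent ≤ true as expected).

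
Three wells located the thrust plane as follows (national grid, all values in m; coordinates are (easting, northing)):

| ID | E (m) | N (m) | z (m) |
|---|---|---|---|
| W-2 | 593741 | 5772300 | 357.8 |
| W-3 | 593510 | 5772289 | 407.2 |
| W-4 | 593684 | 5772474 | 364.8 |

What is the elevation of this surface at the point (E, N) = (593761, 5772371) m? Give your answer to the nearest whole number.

Let the plane be z = a·E + b·N + c.
W-3−W-2: −231a − 11b = 49.4;  W-4−W-2: −57a + 174b = 7.
Solving gives a = −0.21245437, b = −0.02936724.
Then c = 357.8 − a·593741 − b·5772300 = 296017.18.
At (593761, 5772371): z = −126147.1 − 169518.6 + 296017.18 = 351.5 m.

351 m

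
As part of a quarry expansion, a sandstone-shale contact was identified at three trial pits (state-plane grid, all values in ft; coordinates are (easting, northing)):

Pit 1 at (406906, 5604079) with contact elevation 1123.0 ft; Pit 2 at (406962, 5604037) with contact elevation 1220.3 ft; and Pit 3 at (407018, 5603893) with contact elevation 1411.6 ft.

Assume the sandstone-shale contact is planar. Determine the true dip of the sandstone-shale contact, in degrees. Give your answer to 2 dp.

54.35°

Two edge vectors: Pit 1→Pit 2 = (56, -42, 97.3), Pit 1→Pit 3 = (112, -186, 288.6).
Normal n = (Pit 1→Pit 2) × (Pit 1→Pit 3) = (5976.6, -5264, -5712).
So ∂z/∂E = −n_x/n_z = 1.04632 and ∂z/∂N = −n_y/n_z = −0.92157.
Gradient magnitude |∇z| = √(a² + b²) = √(1.09479 + 0.84929) = 1.39430.
True dip = arctan(1.39430) = 54.35°, dipping toward NW (azimuth ≈ 311°).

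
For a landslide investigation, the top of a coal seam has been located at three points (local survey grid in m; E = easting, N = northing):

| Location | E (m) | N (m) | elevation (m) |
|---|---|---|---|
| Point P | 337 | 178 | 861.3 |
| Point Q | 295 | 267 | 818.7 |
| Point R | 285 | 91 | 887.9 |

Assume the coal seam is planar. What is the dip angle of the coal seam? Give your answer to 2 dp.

Two edge vectors: Point P→Point Q = (-42, 89, -42.6), Point P→Point R = (-52, -87, 26.6).
Normal n = (Point P→Point Q) × (Point P→Point R) = (-1338.8, 3332.4, 8282).
So ∂z/∂E = −n_x/n_z = 0.16165 and ∂z/∂N = −n_y/n_z = −0.40237.
Gradient magnitude |∇z| = √(a² + b²) = √(0.02613 + 0.16190) = 0.43362.
True dip = arctan(0.43362) = 23.44°, dipping toward NNW (azimuth ≈ 338°).

23.44°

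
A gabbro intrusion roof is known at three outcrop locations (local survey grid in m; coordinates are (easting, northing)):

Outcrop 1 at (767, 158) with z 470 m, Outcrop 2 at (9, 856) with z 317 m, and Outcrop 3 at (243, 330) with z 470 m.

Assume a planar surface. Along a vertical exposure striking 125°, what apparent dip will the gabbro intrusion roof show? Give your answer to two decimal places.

Let the plane be z = a·E + b·N + c.
Outcrop 2−Outcrop 1: −758a + 698b = −153;  Outcrop 3−Outcrop 1: −524a + 172b = 0.
Solving gives a = −0.11180, b = −0.34061.
Unit vector along 125° is (sin 125°, cos 125°) = (0.8192, -0.5736).
Slope in that direction = a·(0.8192) + b·(-0.5736) = 0.10378.
Apparent dip = arctan|0.10378| = 5.93° (true dip is 19.7°, so apparent ≤ true as expected).

5.93°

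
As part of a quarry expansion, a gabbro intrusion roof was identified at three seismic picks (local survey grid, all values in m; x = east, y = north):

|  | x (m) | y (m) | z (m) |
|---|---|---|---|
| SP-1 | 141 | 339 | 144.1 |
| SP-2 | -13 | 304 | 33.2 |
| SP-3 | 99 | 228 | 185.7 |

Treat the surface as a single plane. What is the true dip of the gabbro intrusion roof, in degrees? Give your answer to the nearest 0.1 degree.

48.5°

Two edge vectors: SP-1→SP-2 = (-154, -35, -110.9), SP-1→SP-3 = (-42, -111, 41.6).
Normal n = (SP-1→SP-2) × (SP-1→SP-3) = (-13765.9, 11064.2, 15624).
So ∂z/∂x = −n_x/n_z = 0.88107 and ∂z/∂y = −n_y/n_z = −0.70815.
Gradient magnitude |∇z| = √(a² + b²) = √(0.77629 + 0.50148) = 1.13039.
True dip = arctan(1.13039) = 48.5°, dipping toward NW (azimuth ≈ 309°).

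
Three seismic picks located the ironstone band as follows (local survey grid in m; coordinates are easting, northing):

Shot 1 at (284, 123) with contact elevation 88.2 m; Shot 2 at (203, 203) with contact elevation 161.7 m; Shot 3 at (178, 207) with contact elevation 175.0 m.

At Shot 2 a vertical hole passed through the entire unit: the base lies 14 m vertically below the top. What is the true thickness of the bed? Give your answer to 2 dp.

11.76 m

Two edge vectors: Shot 1→Shot 2 = (-81, 80, 73.5), Shot 1→Shot 3 = (-106, 84, 86.8).
Normal n = (Shot 1→Shot 2) × (Shot 1→Shot 3) = (770, -760.2, 1676).
So ∂z/∂easting = −n_x/n_z = −0.45943 and ∂z/∂northing = −n_y/n_z = 0.45358.
|∇z| = √(a²+b²) = 0.64561, so dip δ = arctan(0.64561) = 32.85°.
True thickness = vertical thickness × cos δ = 14 × cos 32.85° = 11.76 m.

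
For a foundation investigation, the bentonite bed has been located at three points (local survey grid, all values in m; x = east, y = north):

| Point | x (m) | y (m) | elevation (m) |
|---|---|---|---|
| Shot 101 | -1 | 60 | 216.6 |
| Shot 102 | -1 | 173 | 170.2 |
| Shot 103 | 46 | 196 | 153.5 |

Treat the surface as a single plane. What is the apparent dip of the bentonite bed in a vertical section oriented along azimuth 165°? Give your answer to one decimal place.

19.6°

Let the plane be z = a·x + b·y + c.
Shot 102−Shot 101: 0a + 113b = −46.4;  Shot 103−Shot 101: 47a + 136b = −63.1.
Solving gives a = −0.15438, b = −0.41062.
Unit vector along 165° is (sin 165°, cos 165°) = (0.2588, -0.9659).
Slope in that direction = a·(0.2588) + b·(-0.9659) = 0.35667.
Apparent dip = arctan|0.35667| = 19.6° (true dip is 23.7°, so apparent ≤ true as expected).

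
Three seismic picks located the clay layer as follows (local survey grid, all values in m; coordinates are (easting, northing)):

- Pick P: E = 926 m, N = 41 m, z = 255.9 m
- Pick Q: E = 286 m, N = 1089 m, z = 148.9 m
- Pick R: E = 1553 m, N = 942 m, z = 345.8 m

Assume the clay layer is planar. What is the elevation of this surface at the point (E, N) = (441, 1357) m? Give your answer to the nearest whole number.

171 m

Two edge vectors: Pick P→Pick Q = (-640, 1048, -107), Pick P→Pick R = (627, 901, 89.9).
Normal n = (Pick P→Pick Q) × (Pick P→Pick R) = (190622.2, -9553, -1233736).
So ∂z/∂E = −n_x/n_z = 0.15451 and ∂z/∂N = −n_y/n_z = −0.00774.
Intercept c from Pick P: 255.9 − 143.07 + 0.32 = 113.14.
At (441, 1357): z = 68.1 − 10.5 + 113.14 = 170.8 m.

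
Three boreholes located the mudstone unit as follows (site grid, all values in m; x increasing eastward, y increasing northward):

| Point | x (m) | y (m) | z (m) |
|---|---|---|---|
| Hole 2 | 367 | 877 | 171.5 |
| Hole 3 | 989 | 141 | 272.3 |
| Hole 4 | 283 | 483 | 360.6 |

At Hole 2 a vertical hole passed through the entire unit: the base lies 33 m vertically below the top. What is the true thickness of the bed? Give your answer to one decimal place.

Let the plane be z = a·x + b·y + c.
Hole 3−Hole 2: 622a − 736b = 100.8;  Hole 4−Hole 2: −84a − 394b = 189.1.
Solving gives a = −0.32410, b = −0.41085.
|∇z| = √(a²+b²) = 0.52330, so dip δ = arctan(0.52330) = 27.62°.
True thickness = vertical thickness × cos δ = 33 × cos 27.62° = 29.2 m.

29.2 m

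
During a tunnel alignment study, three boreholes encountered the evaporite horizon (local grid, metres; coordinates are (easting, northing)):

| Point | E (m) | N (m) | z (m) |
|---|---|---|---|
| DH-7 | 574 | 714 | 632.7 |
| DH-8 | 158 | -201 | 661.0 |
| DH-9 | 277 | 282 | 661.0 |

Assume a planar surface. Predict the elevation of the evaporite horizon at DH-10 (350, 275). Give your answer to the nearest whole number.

Two edge vectors: DH-7→DH-8 = (-416, -915, 28.3), DH-7→DH-9 = (-297, -432, 28.3).
Normal n = (DH-7→DH-8) × (DH-7→DH-9) = (-13668.9, 3367.7, -92043).
So ∂z/∂E = −n_x/n_z = −0.14851 and ∂z/∂N = −n_y/n_z = 0.03659.
Intercept c from DH-7: 632.7 + 85.24 − 26.12 = 691.82.
At (350, 275): z = −52.0 + 10.1 + 691.82 = 649.9 m.

650 m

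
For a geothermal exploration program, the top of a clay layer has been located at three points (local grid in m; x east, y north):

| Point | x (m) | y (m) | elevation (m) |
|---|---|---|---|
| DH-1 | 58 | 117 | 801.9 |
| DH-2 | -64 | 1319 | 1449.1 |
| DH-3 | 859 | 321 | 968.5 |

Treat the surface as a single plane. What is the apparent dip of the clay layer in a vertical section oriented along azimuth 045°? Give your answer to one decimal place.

Two edge vectors: DH-1→DH-2 = (-122, 1202, 647.2), DH-1→DH-3 = (801, 204, 166.6).
Normal n = (DH-1→DH-2) × (DH-1→DH-3) = (68224.4, 538732.4, -987690).
So ∂z/∂x = −n_x/n_z = 0.06907 and ∂z/∂y = −n_y/n_z = 0.54545.
Unit vector along 045° is (sin 45°, cos 45°) = (0.7071, 0.7071).
Slope in that direction = a·(0.7071) + b·(0.7071) = 0.43453.
Apparent dip = arctan|0.43453| = 23.5° (true dip is 28.8°, so apparent ≤ true as expected).

23.5°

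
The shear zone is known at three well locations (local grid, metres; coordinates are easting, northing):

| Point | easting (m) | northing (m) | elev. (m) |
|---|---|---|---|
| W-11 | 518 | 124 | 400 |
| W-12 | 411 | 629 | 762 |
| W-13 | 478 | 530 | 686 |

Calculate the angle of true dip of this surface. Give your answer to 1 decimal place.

Two edge vectors: W-11→W-12 = (-107, 505, 362), W-11→W-13 = (-40, 406, 286).
Normal n = (W-11→W-12) × (W-11→W-13) = (-2542, 16122, -23242).
So ∂z/∂easting = −n_x/n_z = −0.10937 and ∂z/∂northing = −n_y/n_z = 0.69366.
Gradient magnitude |∇z| = √(a² + b²) = √(0.01196 + 0.48116) = 0.70223.
True dip = arctan(0.70223) = 35.1°, dipping toward S (azimuth ≈ 171°).

35.1°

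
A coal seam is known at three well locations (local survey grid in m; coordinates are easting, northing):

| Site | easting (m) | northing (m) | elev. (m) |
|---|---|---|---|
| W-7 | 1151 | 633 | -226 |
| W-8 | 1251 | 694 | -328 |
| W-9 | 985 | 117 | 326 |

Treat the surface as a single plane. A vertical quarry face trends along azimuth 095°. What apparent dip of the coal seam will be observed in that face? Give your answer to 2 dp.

20.56°

Let the plane be z = a·easting + b·northing + c.
W-8−W-7: 100a + 61b = −102;  W-9−W-7: −166a − 516b = 552.
Solving gives a = −0.45715, b = −0.92270.
Unit vector along 095° is (sin 95°, cos 95°) = (0.9962, -0.0872).
Slope in that direction = a·(0.9962) + b·(-0.0872) = −0.37500.
Apparent dip = arctan|0.37500| = 20.56° (true dip is 45.8°, so apparent ≤ true as expected).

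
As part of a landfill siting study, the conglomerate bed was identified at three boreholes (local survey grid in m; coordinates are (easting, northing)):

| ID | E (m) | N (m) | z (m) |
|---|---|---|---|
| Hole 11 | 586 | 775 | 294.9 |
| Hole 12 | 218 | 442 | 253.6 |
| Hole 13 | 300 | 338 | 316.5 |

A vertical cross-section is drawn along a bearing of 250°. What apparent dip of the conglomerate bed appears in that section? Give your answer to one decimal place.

14.5°

Let the plane be z = a·E + b·N + c.
Hole 12−Hole 11: −368a − 333b = −41.3;  Hole 13−Hole 11: −286a − 437b = 21.6.
Solving gives a = 0.38490, b = −0.30133.
Unit vector along 250° is (sin 250°, cos 250°) = (-0.9397, -0.3420).
Slope in that direction = a·(-0.9397) + b·(-0.3420) = −0.25863.
Apparent dip = arctan|0.25863| = 14.5° (true dip is 26.1°, so apparent ≤ true as expected).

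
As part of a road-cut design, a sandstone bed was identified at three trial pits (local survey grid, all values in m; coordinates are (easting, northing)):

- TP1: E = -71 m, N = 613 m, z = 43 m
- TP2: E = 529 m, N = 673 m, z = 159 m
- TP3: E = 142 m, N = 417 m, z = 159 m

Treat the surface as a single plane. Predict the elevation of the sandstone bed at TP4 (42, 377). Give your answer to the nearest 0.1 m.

150.0 m

Two edge vectors: TP1→TP2 = (600, 60, 116), TP1→TP3 = (213, -196, 116).
Normal n = (TP1→TP2) × (TP1→TP3) = (29696, -44892, -130380).
So ∂z/∂E = −n_x/n_z = 0.22776 and ∂z/∂N = −n_y/n_z = −0.34432.
Intercept c from TP1: 43 + 16.17 + 211.07 = 270.24.
At (42, 377): z = 9.6 − 129.8 + 270.24 = 150.0 m.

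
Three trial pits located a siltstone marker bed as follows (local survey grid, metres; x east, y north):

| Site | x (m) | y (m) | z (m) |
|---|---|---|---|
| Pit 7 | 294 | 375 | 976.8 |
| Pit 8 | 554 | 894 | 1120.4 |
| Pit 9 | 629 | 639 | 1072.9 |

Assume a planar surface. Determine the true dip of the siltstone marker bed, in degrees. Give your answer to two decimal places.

13.90°

Two edge vectors: Pit 7→Pit 8 = (260, 519, 143.6), Pit 7→Pit 9 = (335, 264, 96.1).
Normal n = (Pit 7→Pit 8) × (Pit 7→Pit 9) = (11965.5, 23120, -105225).
So ∂z/∂x = −n_x/n_z = 0.11371 and ∂z/∂y = −n_y/n_z = 0.21972.
Gradient magnitude |∇z| = √(a² + b²) = √(0.01293 + 0.04828) = 0.24740.
True dip = arctan(0.24740) = 13.90°, dipping toward SSW (azimuth ≈ 207°).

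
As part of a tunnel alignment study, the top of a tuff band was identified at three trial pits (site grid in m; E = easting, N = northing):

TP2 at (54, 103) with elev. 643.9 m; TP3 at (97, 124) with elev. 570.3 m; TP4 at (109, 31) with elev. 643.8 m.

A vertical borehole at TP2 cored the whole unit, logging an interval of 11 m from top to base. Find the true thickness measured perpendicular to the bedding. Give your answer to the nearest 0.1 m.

5.9 m

Two edge vectors: TP2→TP3 = (43, 21, -73.6), TP2→TP4 = (55, -72, -0.1).
Normal n = (TP2→TP3) × (TP2→TP4) = (-5301.3, -4043.7, -4251).
So ∂z/∂E = −n_x/n_z = −1.24707 and ∂z/∂N = −n_y/n_z = −0.95124.
|∇z| = √(a²+b²) = 1.56845, so dip δ = arctan(1.56845) = 57.48°.
True thickness = vertical thickness × cos δ = 11 × cos 57.48° = 5.9 m.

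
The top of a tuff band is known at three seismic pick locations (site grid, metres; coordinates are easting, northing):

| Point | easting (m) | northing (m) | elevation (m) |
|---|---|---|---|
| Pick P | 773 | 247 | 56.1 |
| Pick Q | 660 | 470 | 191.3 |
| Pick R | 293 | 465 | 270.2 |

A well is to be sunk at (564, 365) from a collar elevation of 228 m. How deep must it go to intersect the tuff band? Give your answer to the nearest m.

67 m

Two edge vectors: Pick P→Pick Q = (-113, 223, 135.2), Pick P→Pick R = (-480, 218, 214.1).
Normal n = (Pick P→Pick Q) × (Pick P→Pick R) = (18270.7, -40702.7, 82406).
So ∂z/∂easting = −n_x/n_z = −0.22172 and ∂z/∂northing = −n_y/n_z = 0.49393.
Intercept c from Pick P: 56.1 + 171.39 − 122.00 = 105.49.
At (564, 365): z_contact = −125.0 + 180.3 + 105.49 = 160.7 m.
Depth below ground = 228 − 160.7 = 67 m.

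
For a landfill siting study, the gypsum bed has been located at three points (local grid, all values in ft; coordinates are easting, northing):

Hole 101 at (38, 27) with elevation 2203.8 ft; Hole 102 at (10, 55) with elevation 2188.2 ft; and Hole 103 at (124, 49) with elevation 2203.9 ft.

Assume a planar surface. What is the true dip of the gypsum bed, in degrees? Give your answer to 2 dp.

Let the plane be z = a·easting + b·northing + c.
Hole 102−Hole 101: −28a + 28b = −15.6;  Hole 103−Hole 101: 86a + 22b = 0.1.
Solving gives a = 0.11442, b = −0.44272.
Gradient magnitude |∇z| = √(a² + b²) = √(0.01309 + 0.19601) = 0.45727.
True dip = arctan(0.45727) = 24.57°, dipping toward NNW (azimuth ≈ 346°).

24.57°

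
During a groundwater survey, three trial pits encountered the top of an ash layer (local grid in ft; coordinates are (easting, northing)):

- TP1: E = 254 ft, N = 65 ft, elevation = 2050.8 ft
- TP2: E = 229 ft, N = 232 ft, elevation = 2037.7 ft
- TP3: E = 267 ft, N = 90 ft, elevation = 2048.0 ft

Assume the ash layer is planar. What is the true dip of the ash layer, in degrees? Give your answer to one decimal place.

Let the plane be z = a·E + b·N + c.
TP2−TP1: −25a + 167b = −13.1;  TP3−TP1: 13a + 25b = −2.8.
Solving gives a = −0.05011, b = −0.08594.
Gradient magnitude |∇z| = √(a² + b²) = √(0.00251 + 0.00739) = 0.09948.
True dip = arctan(0.09948) = 5.7°, dipping toward NNE (azimuth ≈ 030°).

5.7°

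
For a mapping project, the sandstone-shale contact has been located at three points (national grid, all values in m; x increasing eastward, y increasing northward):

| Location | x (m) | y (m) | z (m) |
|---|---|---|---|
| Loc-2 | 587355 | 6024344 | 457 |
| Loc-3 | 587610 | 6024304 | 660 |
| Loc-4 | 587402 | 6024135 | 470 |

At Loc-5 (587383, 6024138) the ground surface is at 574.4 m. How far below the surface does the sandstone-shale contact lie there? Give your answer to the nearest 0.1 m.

Two edge vectors: Loc-2→Loc-3 = (255, -40, 203), Loc-2→Loc-4 = (47, -209, 13).
Normal n = (Loc-2→Loc-3) × (Loc-2→Loc-4) = (41907, 6226, -51415).
So ∂z/∂x = −n_x/n_z = 0.815073422 and ∂z/∂y = −n_y/n_z = 0.121093066.
Intercept c from Loc-2: 457 − 478737.45 − 729506.29 = −1207786.74.
At (587383, 6024138): z_contact = 478760.27 + 729481.34 − 1207786.74 = 454.88 m.
Depth below ground = 574.4 − 454.88 = 119.5 m.

119.5 m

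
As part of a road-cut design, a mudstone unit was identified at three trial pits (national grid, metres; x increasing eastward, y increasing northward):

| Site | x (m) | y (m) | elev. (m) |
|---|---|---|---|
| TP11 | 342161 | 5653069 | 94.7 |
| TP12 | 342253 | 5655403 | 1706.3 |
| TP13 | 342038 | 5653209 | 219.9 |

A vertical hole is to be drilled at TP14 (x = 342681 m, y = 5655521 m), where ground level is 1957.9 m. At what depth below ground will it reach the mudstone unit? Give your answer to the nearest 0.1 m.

Let the plane be z = a·x + b·y + c.
TP12−TP11: 92a + 2334b = 1611.6;  TP13−TP11: −123a + 140b = 125.2.
Solving gives a = −0.222004121, b = 0.699239237.
Then c = 94.7 − a·342161 − b·5653069 = −3876791.80.
At (342681, 5655521): z_contact = −76076.59 + 3954562.19 − 3876791.80 = 1693.79 m.
Depth below ground = 1957.9 − 1693.79 = 264.1 m.

264.1 m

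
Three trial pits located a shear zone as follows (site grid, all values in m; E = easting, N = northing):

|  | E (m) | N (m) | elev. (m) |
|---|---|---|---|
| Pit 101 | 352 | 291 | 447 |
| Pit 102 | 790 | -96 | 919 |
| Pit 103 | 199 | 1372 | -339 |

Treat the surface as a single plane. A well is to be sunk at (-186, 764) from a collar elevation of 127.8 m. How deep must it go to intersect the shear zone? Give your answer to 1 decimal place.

259.0 m

Let the plane be z = a·E + b·N + c.
Pit 102−Pit 101: 438a − 387b = 472;  Pit 103−Pit 101: −153a + 1081b = −786.
Solving gives a = 0.497385, b = −0.656707.
Then c = 447 − a·352 − b·291 = 463.02.
At (-186, 764): z_contact = −92.51 − 501.72 + 463.02 = -131.22 m.
Depth below ground = 127.8 − (-131.22) = 259.0 m.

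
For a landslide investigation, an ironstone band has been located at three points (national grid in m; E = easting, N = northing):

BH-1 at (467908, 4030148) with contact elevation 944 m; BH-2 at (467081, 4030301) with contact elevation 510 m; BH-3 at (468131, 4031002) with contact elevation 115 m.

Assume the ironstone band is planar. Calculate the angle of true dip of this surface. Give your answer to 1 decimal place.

47.9°

Let the plane be z = a·E + b·N + c.
BH-2−BH-1: −827a + 153b = −434;  BH-3−BH-1: 223a + 854b = −829.
Solving gives a = 0.32929, b = −1.05671.
Gradient magnitude |∇z| = √(a² + b²) = √(0.10843 + 1.11664) = 1.10683.
True dip = arctan(1.10683) = 47.9°, dipping toward NNW (azimuth ≈ 343°).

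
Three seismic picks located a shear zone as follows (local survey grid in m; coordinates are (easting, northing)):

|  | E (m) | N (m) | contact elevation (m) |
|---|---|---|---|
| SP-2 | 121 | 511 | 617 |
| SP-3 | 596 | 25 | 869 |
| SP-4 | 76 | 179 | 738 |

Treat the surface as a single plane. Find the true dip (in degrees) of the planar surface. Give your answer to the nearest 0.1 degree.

Two edge vectors: SP-2→SP-3 = (475, -486, 252), SP-2→SP-4 = (-45, -332, 121).
Normal n = (SP-2→SP-3) × (SP-2→SP-4) = (24858, -68815, -179570).
So ∂z/∂E = −n_x/n_z = 0.13843 and ∂z/∂N = −n_y/n_z = −0.38322.
Gradient magnitude |∇z| = √(a² + b²) = √(0.01916 + 0.14686) = 0.40746.
True dip = arctan(0.40746) = 22.2°, dipping toward NNW (azimuth ≈ 340°).

22.2°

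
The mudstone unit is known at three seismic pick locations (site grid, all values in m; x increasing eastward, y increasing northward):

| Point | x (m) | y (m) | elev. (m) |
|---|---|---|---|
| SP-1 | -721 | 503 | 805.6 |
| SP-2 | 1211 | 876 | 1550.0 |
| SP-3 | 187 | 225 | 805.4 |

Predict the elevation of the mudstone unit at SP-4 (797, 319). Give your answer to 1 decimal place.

Two edge vectors: SP-1→SP-2 = (1932, 373, 744.4), SP-1→SP-3 = (908, -278, -0.2).
Normal n = (SP-1→SP-2) × (SP-1→SP-3) = (206868.6, 676301.6, -875780).
So ∂z/∂x = −n_x/n_z = 0.236211 and ∂z/∂y = −n_y/n_z = 0.772228.
Intercept c from SP-1: 805.6 + 170.31 − 388.43 = 587.48.
At (797, 319): z = 188.3 + 246.3 + 587.48 = 1022.1 m.

1022.1 m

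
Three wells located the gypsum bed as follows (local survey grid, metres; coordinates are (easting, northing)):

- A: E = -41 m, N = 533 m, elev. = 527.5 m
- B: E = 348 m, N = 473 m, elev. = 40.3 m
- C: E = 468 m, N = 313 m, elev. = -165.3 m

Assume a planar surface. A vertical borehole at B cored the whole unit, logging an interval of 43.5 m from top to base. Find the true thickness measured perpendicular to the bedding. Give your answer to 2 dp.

Let the plane be z = a·E + b·N + c.
B−A: 389a − 60b = −487.2;  C−A: 509a − 220b = −692.8.
Solving gives a = −1.19215, b = 0.39089.
|∇z| = √(a²+b²) = 1.25460, so dip δ = arctan(1.25460) = 51.44°.
True thickness = vertical thickness × cos δ = 43.5 × cos 51.44° = 27.11 m.

27.11 m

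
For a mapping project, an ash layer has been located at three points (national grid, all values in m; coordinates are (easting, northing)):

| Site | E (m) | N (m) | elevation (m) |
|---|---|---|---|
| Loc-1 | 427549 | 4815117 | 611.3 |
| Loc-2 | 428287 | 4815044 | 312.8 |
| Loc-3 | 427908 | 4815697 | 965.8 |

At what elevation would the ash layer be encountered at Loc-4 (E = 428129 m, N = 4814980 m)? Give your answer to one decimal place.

Two edge vectors: Loc-1→Loc-2 = (738, -73, -298.5), Loc-1→Loc-3 = (359, 580, 354.5).
Normal n = (Loc-1→Loc-2) × (Loc-1→Loc-3) = (147251.5, -368782.5, 454247).
So ∂z/∂E = −n_x/n_z = −0.324166147 and ∂z/∂N = −n_y/n_z = 0.811854564.
Intercept c from Loc-1: 611.3 + 138596.91 − 3909174.71 = −3769966.50.
At (428129, 4814980): z = −138784.9 + 3909063.5 − 3769966.50 = 312.1 m.

312.1 m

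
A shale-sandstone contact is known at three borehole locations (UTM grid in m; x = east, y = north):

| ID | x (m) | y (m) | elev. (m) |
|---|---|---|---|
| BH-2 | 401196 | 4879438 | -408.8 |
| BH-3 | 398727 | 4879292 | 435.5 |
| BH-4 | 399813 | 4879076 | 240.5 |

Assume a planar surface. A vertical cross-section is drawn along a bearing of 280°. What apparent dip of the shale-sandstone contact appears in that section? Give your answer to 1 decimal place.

10.8°

Let the plane be z = a·x + b·y + c.
BH-3−BH-2: −2469a − 146b = 844.3;  BH-4−BH-2: −1383a − 362b = 649.3.
Solving gives a = −0.30474, b = −0.62940.
Unit vector along 280° is (sin 280°, cos 280°) = (-0.9848, 0.1736).
Slope in that direction = a·(-0.9848) + b·(0.1736) = 0.19082.
Apparent dip = arctan|0.19082| = 10.8° (true dip is 35.0°, so apparent ≤ true as expected).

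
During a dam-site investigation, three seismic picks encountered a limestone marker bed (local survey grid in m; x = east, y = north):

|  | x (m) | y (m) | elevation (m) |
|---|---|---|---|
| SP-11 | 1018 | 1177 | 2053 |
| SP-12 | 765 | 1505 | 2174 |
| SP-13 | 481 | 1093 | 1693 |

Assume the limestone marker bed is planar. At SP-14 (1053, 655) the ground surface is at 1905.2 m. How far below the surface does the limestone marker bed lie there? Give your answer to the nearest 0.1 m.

245.8 m

Let the plane be z = a·x + b·y + c.
SP-12−SP-11: −253a + 328b = 121;  SP-13−SP-11: −537a − 84b = −360.
Solving gives a = 0.546720, b = 0.790610.
Then c = 2053 − a·1018 − b·1177 = 565.89.
At (1053, 655): z_contact = 575.70 + 517.85 + 565.89 = 1659.44 m.
Depth below ground = 1905.2 − 1659.44 = 245.8 m.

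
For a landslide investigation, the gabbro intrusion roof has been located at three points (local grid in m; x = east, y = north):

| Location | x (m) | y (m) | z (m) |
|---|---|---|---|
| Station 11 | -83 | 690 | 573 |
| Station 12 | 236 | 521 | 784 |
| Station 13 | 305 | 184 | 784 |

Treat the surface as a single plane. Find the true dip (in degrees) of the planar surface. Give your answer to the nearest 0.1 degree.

Let the plane be z = a·x + b·y + c.
Station 12−Station 11: 319a − 169b = 211;  Station 13−Station 11: 388a − 506b = 211.
Solving gives a = 0.74192, b = 0.15191.
Gradient magnitude |∇z| = √(a² + b²) = √(0.55044 + 0.02308) = 0.75731.
True dip = arctan(0.75731) = 37.1°, dipping toward WSW (azimuth ≈ 258°).

37.1°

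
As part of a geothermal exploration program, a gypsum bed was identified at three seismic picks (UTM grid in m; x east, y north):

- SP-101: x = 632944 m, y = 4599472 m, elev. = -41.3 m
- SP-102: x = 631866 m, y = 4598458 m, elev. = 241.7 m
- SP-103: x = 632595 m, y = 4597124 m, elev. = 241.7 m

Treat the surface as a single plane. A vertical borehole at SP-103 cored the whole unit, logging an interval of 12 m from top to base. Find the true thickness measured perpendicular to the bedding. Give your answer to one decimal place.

Let the plane be z = a·x + b·y + c.
SP-102−SP-101: −1078a − 1014b = 283;  SP-103−SP-101: −349a − 2348b = 283.
Solving gives a = −0.17339, b = −0.09476.
|∇z| = √(a²+b²) = 0.19760, so dip δ = arctan(0.19760) = 11.18°.
True thickness = vertical thickness × cos δ = 12 × cos 11.18° = 11.8 m.

11.8 m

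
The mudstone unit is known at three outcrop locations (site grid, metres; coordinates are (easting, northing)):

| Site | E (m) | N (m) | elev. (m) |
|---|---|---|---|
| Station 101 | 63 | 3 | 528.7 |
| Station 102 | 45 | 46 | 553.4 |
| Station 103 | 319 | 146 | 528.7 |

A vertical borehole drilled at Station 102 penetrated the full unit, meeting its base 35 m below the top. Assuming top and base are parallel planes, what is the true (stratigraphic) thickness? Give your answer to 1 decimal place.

Let the plane be z = a·E + b·N + c.
Station 102−Station 101: −18a + 43b = 24.7;  Station 103−Station 101: 256a + 143b = 0.
Solving gives a = −0.26006, b = 0.46556.
|∇z| = √(a²+b²) = 0.53327, so dip δ = arctan(0.53327) = 28.07°.
True thickness = vertical thickness × cos δ = 35 × cos 28.07° = 30.9 m.

30.9 m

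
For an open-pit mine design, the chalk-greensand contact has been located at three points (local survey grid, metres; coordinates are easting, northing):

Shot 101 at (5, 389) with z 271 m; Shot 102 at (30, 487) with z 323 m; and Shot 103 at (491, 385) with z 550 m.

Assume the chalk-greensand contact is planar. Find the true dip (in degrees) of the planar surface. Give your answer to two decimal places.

Two edge vectors: Shot 101→Shot 102 = (25, 98, 52), Shot 101→Shot 103 = (486, -4, 279).
Normal n = (Shot 101→Shot 102) × (Shot 101→Shot 103) = (27550, 18297, -47728).
So ∂z/∂easting = −n_x/n_z = 0.57723 and ∂z/∂northing = −n_y/n_z = 0.38336.
Gradient magnitude |∇z| = √(a² + b²) = √(0.33319 + 0.14696) = 0.69293.
True dip = arctan(0.69293) = 34.72°, dipping toward WSW (azimuth ≈ 236°).

34.72°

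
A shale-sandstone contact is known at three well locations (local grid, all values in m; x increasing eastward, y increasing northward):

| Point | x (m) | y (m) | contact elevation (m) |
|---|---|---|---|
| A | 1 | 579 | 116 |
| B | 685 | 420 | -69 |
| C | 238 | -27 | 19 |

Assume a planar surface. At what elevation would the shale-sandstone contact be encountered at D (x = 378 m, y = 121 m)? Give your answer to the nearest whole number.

-8 m

Two edge vectors: A→B = (684, -159, -185), A→C = (237, -606, -97).
Normal n = (A→B) × (A→C) = (-96687, 22503, -376821).
So ∂z/∂x = −n_x/n_z = −0.25659 and ∂z/∂y = −n_y/n_z = 0.05972.
Intercept c from A: 116 + 0.26 − 34.58 = 81.68.
At (378, 121): z = −97.0 + 7.2 + 81.68 = -8.1 m.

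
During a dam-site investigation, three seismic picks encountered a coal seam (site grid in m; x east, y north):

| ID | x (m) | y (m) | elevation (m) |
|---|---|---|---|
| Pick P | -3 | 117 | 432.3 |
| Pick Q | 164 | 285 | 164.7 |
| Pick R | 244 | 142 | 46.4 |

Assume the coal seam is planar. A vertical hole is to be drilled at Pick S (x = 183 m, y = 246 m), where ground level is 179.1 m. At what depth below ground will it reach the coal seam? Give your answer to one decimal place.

Let the plane be z = a·x + b·y + c.
Pick Q−Pick P: 167a + 168b = −267.6;  Pick R−Pick P: 247a + 25b = −385.9.
Solving gives a = −1.55787, b = −0.04426.
Then c = 432.3 − a·-3 − b·117 = 432.81.
At (183, 246): z_contact = −285.09 − 10.89 + 432.81 = 136.83 m.
Depth below ground = 179.1 − 136.83 = 42.3 m.

42.3 m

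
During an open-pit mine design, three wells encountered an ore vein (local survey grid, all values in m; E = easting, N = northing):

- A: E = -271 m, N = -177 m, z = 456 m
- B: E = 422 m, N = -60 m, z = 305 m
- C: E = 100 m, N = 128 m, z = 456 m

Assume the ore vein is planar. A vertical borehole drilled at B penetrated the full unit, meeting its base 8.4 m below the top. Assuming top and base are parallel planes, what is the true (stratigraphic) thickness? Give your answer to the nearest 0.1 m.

Let the plane be z = a·E + b·N + c.
B−A: 693a + 117b = −151;  C−A: 371a + 305b = 0.
Solving gives a = −0.27421, b = 0.33354.
|∇z| = √(a²+b²) = 0.43179, so dip δ = arctan(0.43179) = 23.35°.
True thickness = vertical thickness × cos δ = 8.4 × cos 23.35° = 7.7 m.

7.7 m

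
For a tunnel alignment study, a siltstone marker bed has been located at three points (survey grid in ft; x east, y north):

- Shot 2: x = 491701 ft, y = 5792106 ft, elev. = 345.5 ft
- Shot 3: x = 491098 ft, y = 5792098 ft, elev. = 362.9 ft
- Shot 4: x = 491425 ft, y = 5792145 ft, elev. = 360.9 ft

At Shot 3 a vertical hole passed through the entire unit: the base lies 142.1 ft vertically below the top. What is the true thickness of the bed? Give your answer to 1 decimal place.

Let the plane be z = a·x + b·y + c.
Shot 3−Shot 2: −603a − 8b = 17.4;  Shot 4−Shot 2: −276a + 39b = 15.4.
Solving gives a = −0.03117, b = 0.17430.
|∇z| = √(a²+b²) = 0.17706, so dip δ = arctan(0.17706) = 10.04°.
True thickness = vertical thickness × cos δ = 142.1 × cos 10.04° = 139.9 ft.

139.9 ft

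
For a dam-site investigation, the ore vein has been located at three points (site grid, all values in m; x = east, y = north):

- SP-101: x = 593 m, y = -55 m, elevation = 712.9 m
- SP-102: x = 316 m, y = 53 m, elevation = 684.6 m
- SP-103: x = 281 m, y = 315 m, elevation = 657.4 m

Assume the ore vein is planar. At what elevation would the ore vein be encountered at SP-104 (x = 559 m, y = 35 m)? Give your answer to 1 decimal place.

Two edge vectors: SP-101→SP-102 = (-277, 108, -28.3), SP-101→SP-103 = (-312, 370, -55.5).
Normal n = (SP-101→SP-102) × (SP-101→SP-103) = (4477, -6543.9, -68794).
So ∂z/∂x = −n_x/n_z = 0.06508 and ∂z/∂y = −n_y/n_z = −0.09512.
Intercept c from SP-101: 712.9 − 38.59 − 5.23 = 669.08.
At (559, 35): z = 36.4 − 3.3 + 669.08 = 702.1 m.

702.1 m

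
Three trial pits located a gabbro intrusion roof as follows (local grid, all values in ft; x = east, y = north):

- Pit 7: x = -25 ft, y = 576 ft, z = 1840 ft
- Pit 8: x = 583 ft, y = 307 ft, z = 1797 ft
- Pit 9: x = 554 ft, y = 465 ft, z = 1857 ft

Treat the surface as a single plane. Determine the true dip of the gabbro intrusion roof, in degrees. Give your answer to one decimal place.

22.4°

Let the plane be z = a·x + b·y + c.
Pit 8−Pit 7: 608a − 269b = −43;  Pit 9−Pit 7: 579a − 111b = 17.
Solving gives a = 0.10589, b = 0.39918.
Gradient magnitude |∇z| = √(a² + b²) = √(0.01121 + 0.15935) = 0.41299.
True dip = arctan(0.41299) = 22.4°, dipping toward SSW (azimuth ≈ 195°).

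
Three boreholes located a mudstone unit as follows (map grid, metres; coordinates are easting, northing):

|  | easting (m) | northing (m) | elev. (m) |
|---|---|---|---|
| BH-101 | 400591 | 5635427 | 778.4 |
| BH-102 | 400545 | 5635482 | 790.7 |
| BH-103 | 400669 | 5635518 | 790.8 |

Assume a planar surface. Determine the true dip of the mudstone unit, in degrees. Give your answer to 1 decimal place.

Two edge vectors: BH-101→BH-102 = (-46, 55, 12.3), BH-101→BH-103 = (78, 91, 12.4).
Normal n = (BH-101→BH-102) × (BH-101→BH-103) = (-437.3, 1529.8, -8476).
So ∂z/∂easting = −n_x/n_z = −0.05159 and ∂z/∂northing = −n_y/n_z = 0.18049.
Gradient magnitude |∇z| = √(a² + b²) = √(0.00266 + 0.03258) = 0.18772.
True dip = arctan(0.18772) = 10.6°, dipping toward SSE (azimuth ≈ 164°).

10.6°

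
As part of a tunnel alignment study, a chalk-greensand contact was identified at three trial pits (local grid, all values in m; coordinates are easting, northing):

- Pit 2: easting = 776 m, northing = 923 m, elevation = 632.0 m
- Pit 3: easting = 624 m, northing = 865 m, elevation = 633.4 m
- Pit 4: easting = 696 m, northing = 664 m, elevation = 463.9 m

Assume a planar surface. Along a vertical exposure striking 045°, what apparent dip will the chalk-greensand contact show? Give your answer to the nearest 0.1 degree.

17.6°

Let the plane be z = a·easting + b·northing + c.
Pit 3−Pit 2: −152a − 58b = 1.4;  Pit 4−Pit 2: −80a − 259b = −168.1.
Solving gives a = −0.29119, b = 0.73898.
Unit vector along 045° is (sin 45°, cos 45°) = (0.7071, 0.7071).
Slope in that direction = a·(0.7071) + b·(0.7071) = 0.31663.
Apparent dip = arctan|0.31663| = 17.6° (true dip is 38.5°, so apparent ≤ true as expected).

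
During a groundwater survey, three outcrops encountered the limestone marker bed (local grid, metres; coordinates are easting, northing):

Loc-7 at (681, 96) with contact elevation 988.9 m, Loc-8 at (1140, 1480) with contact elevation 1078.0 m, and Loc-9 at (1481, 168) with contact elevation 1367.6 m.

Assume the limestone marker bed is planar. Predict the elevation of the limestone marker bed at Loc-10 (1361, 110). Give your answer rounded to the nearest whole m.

Two edge vectors: Loc-7→Loc-8 = (459, 1384, 89.1), Loc-7→Loc-9 = (800, 72, 378.7).
Normal n = (Loc-7→Loc-8) × (Loc-7→Loc-9) = (517705.6, -102543.3, -1074152).
So ∂z/∂easting = −n_x/n_z = 0.48197 and ∂z/∂northing = −n_y/n_z = −0.09546.
Intercept c from Loc-7: 988.9 − 328.22 + 9.16 = 669.85.
At (1361, 110): z = 656.0 − 10.5 + 669.85 = 1315.3 m.

1315 m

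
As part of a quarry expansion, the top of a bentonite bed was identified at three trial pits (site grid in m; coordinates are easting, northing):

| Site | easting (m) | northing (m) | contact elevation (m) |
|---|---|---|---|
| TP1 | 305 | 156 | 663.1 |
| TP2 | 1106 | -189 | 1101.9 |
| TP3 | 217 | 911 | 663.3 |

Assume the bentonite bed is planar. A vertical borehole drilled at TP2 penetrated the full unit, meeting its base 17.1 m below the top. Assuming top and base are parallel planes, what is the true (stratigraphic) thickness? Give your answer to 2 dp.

Two edge vectors: TP1→TP2 = (801, -345, 438.8), TP1→TP3 = (-88, 755, 0.2).
Normal n = (TP1→TP2) × (TP1→TP3) = (-331363, -38774.6, 574395).
So ∂z/∂easting = −n_x/n_z = 0.57689 and ∂z/∂northing = −n_y/n_z = 0.06751.
|∇z| = √(a²+b²) = 0.58083, so dip δ = arctan(0.58083) = 30.15°.
True thickness = vertical thickness × cos δ = 17.1 × cos 30.15° = 14.79 m.

14.79 m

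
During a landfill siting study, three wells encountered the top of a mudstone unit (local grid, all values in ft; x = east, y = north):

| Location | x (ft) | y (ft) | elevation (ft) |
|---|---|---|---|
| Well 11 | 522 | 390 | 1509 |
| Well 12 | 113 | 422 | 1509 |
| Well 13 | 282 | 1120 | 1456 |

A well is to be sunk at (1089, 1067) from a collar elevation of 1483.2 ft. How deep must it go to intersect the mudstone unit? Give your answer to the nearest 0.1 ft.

28.0 ft

Two edge vectors: Well 11→Well 12 = (-409, 32, 0), Well 11→Well 13 = (-240, 730, -53).
Normal n = (Well 11→Well 12) × (Well 11→Well 13) = (-1696, -21677, -290890).
So ∂z/∂x = −n_x/n_z = −0.005830 and ∂z/∂y = −n_y/n_z = −0.074520.
Intercept c from Well 11: 1509 + 3.04 + 29.06 = 1541.11.
At (1089, 1067): z_contact = −6.35 − 79.51 + 1541.11 = 1455.24 ft.
Depth below ground = 1483.2 − 1455.24 = 28.0 ft.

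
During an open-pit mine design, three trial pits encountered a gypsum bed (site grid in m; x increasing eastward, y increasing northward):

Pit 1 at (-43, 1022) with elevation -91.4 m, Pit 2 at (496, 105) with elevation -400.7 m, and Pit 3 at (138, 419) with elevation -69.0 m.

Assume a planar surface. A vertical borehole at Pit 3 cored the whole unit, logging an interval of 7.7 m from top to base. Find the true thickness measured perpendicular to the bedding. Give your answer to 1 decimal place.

Let the plane be z = a·x + b·y + c.
Pit 2−Pit 1: 539a − 917b = −309.3;  Pit 3−Pit 1: 181a − 603b = 22.4.
Solving gives a = −1.30187, b = −0.42792.
|∇z| = √(a²+b²) = 1.37039, so dip δ = arctan(1.37039) = 53.88°.
True thickness = vertical thickness × cos δ = 7.7 × cos 53.88° = 4.5 m.

4.5 m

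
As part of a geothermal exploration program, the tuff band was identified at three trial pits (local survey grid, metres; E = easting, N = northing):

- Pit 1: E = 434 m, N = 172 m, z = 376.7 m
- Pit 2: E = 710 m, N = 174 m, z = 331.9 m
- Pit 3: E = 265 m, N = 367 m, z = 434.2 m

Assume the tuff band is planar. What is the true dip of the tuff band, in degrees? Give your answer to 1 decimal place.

12.6°

Let the plane be z = a·E + b·N + c.
Pit 2−Pit 1: 276a + 2b = −44.8;  Pit 3−Pit 1: −169a + 195b = 57.5.
Solving gives a = −0.16343, b = 0.15323.
Gradient magnitude |∇z| = √(a² + b²) = √(0.02671 + 0.02348) = 0.22403.
True dip = arctan(0.22403) = 12.6°, dipping toward SE (azimuth ≈ 133°).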